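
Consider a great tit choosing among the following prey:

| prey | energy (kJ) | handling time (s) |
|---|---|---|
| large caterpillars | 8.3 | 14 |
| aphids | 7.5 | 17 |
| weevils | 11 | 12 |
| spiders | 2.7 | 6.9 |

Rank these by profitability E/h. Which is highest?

weevils

In descending order of E/h:
weevils: 11/12 = 0.917 kJ/s
large caterpillars: 8.3/14 = 0.593 kJ/s
aphids: 7.5/17 = 0.441 kJ/s
spiders: 2.7/6.9 = 0.391 kJ/s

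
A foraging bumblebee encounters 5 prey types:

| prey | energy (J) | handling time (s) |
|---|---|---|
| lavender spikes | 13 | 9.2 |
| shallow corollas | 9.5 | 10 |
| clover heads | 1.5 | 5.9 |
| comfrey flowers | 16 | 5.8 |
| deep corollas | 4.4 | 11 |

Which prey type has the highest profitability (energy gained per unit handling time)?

comfrey flowers

In descending order of E/h:
comfrey flowers: 16/5.8 = 2.76 J/s
lavender spikes: 13/9.2 = 1.41 J/s
shallow corollas: 9.5/10 = 0.95 J/s
deep corollas: 4.4/11 = 0.4 J/s
clover heads: 1.5/5.9 = 0.254 J/s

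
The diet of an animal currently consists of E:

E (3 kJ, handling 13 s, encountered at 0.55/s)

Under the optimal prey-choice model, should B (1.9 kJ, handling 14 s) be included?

Current rate: (0.55×3)/(1 + 0.55×13) = 0.2025 kJ/s.
Profitability of B: 1.9/14 = 0.1357 kJ/s.
Since 0.1357 < R, time spent handling B is better spent searching.

No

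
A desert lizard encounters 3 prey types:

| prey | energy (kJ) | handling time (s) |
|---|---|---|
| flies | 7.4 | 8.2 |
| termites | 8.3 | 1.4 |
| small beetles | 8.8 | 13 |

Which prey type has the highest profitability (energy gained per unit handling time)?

Profitability E/h (kJ/s): flies = 7.4/8.2 = 0.902, termites = 8.3/1.4 = 5.93, small beetles = 8.8/13 = 0.677.
Ranked: termites > flies > small beetles.

termites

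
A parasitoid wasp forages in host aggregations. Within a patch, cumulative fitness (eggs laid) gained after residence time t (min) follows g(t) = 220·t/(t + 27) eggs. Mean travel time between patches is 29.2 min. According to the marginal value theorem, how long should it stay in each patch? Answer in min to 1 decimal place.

Optimal t* satisfies g'(t*) = g(t*)/(T + t*).
g'(t) = 220·27/(t + 27)². Setting 220·27/(t+27)² = 220t/[(t+27)(29.2+t)] gives 27(29.2+t) = t(t+27), so t² = 27×29.2 = 788.4.
t* = √788.4 = 28.08 min.

28.1 min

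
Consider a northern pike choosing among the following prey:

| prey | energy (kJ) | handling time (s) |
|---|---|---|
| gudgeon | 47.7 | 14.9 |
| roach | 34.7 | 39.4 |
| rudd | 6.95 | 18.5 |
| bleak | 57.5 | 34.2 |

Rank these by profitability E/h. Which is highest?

In descending order of E/h:
gudgeon: 47.7/14.9 = 3.2 kJ/s
bleak: 57.5/34.2 = 1.68 kJ/s
roach: 34.7/39.4 = 0.881 kJ/s
rudd: 6.95/18.5 = 0.376 kJ/s

gudgeon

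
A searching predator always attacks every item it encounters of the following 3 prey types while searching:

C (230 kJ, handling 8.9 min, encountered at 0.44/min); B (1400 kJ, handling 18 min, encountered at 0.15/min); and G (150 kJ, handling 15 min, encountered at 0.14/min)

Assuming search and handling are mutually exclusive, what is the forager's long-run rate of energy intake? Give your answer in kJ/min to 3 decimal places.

Energy encountered per unit search time: 0.44×230 + 0.15×1400 + 0.14×150 = 332.2 kJ/min.
Handling time per unit search time: 0.44×8.9 + 0.15×18 + 0.14×15 = 8.716.
Rate = 332.2/(1 + 8.716) = 34.19 kJ/min.

34.191 kJ/min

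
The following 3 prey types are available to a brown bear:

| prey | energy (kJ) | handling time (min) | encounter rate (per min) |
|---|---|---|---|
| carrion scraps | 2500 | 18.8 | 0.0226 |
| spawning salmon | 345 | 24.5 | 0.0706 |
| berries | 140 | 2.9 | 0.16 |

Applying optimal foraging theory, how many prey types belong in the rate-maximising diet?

2

E/h in descending order: carrion scraps 133, berries 48.3, spawning salmon 14.1 kJ/min. The optimal diet is the largest prefix of this list for which every included type satisfies E_i/h_i > R on the types above it.
Rate on top 1: 39.65. berries: 48.3 > 39.65 → include.
Rate on top 2: 41.77. spawning salmon: 14.1 < 41.77 → exclude; stop.
Optimal diet: carrion scraps, berries — 2 of 3 types.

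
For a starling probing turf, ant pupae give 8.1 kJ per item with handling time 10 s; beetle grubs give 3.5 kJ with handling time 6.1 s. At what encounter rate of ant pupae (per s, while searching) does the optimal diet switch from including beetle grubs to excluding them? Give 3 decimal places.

0.243 per s

Drop beetle grubs once their profitability E₂/h₂ falls below the rate achievable on ant pupae alone: E₂/h₂ = λE₁/(1 + λh₁).
Solve for λ: λE₁h₂ = E₂(1 + λh₁) → λ(E₁h₂ − E₂h₁) = E₂ → λ = E₂/(E₁h₂ − E₂h₁).
λ = 3.5/(8.1×6.1 − 3.5×10) = 3.5/14.41 = 0.2429 per s.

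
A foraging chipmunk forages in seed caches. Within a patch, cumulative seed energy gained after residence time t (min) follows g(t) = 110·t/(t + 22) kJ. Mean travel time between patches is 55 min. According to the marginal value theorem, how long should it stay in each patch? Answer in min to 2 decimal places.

34.79 min

Optimal t* satisfies g'(t*) = g(t*)/(T + t*).
g'(t) = 110·22/(t + 22)². Setting 110·22/(t+22)² = 110t/[(t+22)(55+t)] gives 22(55+t) = t(t+22), so t² = 22×55 = 1210.
t* = √1210 = 34.79 min.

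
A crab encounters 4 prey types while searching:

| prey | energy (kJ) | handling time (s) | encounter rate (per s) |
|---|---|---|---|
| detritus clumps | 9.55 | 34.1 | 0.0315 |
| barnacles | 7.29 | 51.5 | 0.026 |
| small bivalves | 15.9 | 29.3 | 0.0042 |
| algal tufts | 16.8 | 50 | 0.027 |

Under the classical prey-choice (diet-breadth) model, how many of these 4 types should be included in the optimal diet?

E/h in descending order: small bivalves 0.543, algal tufts 0.336, detritus clumps 0.28, barnacles 0.142 kJ/s. The optimal diet is the largest prefix of this list for which every included type satisfies E_i/h_i > R on the types above it.
Rate on top 1: 0.05946. algal tufts: 0.336 > 0.05946 → include.
Rate on top 2: 0.2104. detritus clumps: 0.28 > 0.2104 → include.
Rate on top 3: 0.2315. barnacles: 0.142 < 0.2315 → exclude; stop.
Optimal diet: small bivalves, algal tufts, detritus clumps — 3 of 4 types.

3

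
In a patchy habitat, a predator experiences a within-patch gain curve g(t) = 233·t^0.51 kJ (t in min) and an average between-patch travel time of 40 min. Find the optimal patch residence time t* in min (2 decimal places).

By the marginal value theorem, leave when the instantaneous gain rate g'(t) equals the habitat-wide average g(t)/(T + t).
g'(t) = 0.51·233·t^-0.49. Setting 0.51·233·t^-0.49 = 233·t^0.51/(40+t) gives 0.51(40+t) = t, so 0.49·t = 0.51×40.
t* = 0.51×40/0.49 = 41.63 min.

41.63 min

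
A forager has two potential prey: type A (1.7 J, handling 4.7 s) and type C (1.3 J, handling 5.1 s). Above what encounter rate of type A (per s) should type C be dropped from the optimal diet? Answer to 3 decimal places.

0.508 per s

The zero-one rule: include type C iff E₂/h₂ > λE₁/(1+λh₁). Equality gives the switch point.
λE₁h₂ = E₂ + λE₂h₁ ⇒ λ = E₂/(E₁h₂ − E₂h₁) = 1.3/(8.67 − 6.11) = 0.5078 per s.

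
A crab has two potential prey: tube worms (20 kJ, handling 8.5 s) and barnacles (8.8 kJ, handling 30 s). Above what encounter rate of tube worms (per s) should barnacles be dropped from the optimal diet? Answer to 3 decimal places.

The zero-one rule: include barnacles iff E₂/h₂ > λE₁/(1+λh₁). Equality gives the switch point.
λE₁h₂ = E₂ + λE₂h₁ ⇒ λ = E₂/(E₁h₂ − E₂h₁) = 8.8/(600 − 74.8) = 0.01676 per s.

0.017 per s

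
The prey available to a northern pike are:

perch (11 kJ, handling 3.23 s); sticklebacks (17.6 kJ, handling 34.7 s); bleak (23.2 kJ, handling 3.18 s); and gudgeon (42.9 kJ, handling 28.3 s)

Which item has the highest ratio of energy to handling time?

bleak

Profitability E/h (kJ/s): perch = 11/3.23 = 3.41, sticklebacks = 17.6/34.7 = 0.507, bleak = 23.2/3.18 = 7.3, gudgeon = 42.9/28.3 = 1.52.
Ranked: bleak > perch > gudgeon > sticklebacks.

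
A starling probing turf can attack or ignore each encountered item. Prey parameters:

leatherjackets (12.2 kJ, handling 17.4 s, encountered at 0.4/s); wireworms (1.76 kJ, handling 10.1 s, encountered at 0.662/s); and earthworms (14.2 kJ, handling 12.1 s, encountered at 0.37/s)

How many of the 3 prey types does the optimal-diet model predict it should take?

Rank by E/h (kJ/s): earthworms 1.17, leatherjackets 0.701, wireworms 0.174. Include each in turn until the next type's E/h falls below the running intake rate.
Rate on top 1: 0.9593. leatherjackets: 0.701 < 0.9593 → exclude; stop.
Optimal diet: earthworms — 1 of 3 types.

1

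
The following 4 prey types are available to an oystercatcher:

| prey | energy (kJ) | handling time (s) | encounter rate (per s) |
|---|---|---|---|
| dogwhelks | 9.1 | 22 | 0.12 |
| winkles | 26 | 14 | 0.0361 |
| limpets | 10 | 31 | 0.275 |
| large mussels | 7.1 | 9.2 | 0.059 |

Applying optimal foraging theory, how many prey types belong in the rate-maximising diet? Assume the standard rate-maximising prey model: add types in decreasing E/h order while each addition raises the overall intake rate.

2

Profitabilities (E/h, kJ/s): winkles 1.86, large mussels 0.772, dogwhelks 0.414, limpets 0.323. Add prey in this order while the next type's profitability exceeds the intake rate on those already taken.
Rate on top 1: 0.6235. large mussels: 0.772 > 0.6235 → include.
Rate on top 2: 0.6628. dogwhelks: 0.414 < 0.6628 → exclude; stop.
Optimal diet: winkles, large mussels — 2 of 4 types.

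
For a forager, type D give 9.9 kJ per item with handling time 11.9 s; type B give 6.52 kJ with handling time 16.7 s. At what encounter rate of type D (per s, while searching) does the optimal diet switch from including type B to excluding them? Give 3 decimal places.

0.074 per s

The zero-one rule: include type B iff E₂/h₂ > λE₁/(1+λh₁). Equality gives the switch point.
λE₁h₂ = E₂ + λE₂h₁ ⇒ λ = E₂/(E₁h₂ − E₂h₁) = 6.52/(165.3 − 77.59) = 0.07431 per s.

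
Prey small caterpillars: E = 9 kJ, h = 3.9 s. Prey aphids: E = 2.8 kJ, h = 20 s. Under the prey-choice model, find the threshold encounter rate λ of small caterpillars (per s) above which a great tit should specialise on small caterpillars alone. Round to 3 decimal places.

The zero-one rule: include aphids iff E₂/h₂ > λE₁/(1+λh₁). Equality gives the switch point.
λE₁h₂ = E₂ + λE₂h₁ ⇒ λ = E₂/(E₁h₂ − E₂h₁) = 2.8/(180 − 10.92) = 0.01656 per s.

0.017 per s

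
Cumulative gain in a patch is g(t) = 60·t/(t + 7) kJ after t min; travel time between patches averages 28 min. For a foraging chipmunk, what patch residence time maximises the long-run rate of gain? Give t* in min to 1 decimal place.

14.0 min

Optimal t* satisfies g'(t*) = g(t*)/(T + t*).
g'(t) = 60·7/(t + 7)². Setting 60·7/(t+7)² = 60t/[(t+7)(28+t)] gives 7(28+t) = t(t+7), so t² = 7×28 = 196.
t* = √196 = 14 min.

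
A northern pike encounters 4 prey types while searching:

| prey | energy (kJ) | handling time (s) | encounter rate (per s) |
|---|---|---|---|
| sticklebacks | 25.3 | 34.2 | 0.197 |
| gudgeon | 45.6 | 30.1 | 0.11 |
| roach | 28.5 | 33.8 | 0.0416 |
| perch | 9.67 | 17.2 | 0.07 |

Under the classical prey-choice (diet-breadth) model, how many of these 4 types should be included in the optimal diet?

E/h in descending order: gudgeon 1.51, roach 0.843, sticklebacks 0.74, perch 0.562 kJ/s. The optimal diet is the largest prefix of this list for which every included type satisfies E_i/h_i > R on the types above it.
Rate on top 1: 1.164. roach: 0.843 < 1.164 → exclude; stop.
Optimal diet: gudgeon — 1 of 4 types.

1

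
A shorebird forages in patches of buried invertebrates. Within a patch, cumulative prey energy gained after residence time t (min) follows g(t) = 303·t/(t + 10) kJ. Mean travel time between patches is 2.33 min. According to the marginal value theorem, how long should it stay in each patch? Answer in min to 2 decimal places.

Maximise g(t)/(T+t): set derivative to zero → g'(t)(T+t) = g(t).
g'(t) = 303·10/(t + 10)². Setting 303·10/(t+10)² = 303t/[(t+10)(2.33+t)] gives 10(2.33+t) = t(t+10), so t² = 10×2.33 = 23.3.
t* = √23.3 = 4.827 min.

4.83 min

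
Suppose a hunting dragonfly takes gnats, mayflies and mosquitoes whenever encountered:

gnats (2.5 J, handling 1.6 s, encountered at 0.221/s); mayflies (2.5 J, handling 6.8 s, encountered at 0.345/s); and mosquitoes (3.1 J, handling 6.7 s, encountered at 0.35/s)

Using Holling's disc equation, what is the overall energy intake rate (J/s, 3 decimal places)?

Energy encountered per unit search time: 0.221×2.5 + 0.345×2.5 + 0.35×3.1 = 2.5 J/s.
Handling time per unit search time: 0.221×1.6 + 0.345×6.8 + 0.35×6.7 = 5.045.
Rate = 2.5/(1 + 5.045) = 0.4136 J/s.

0.414 J/s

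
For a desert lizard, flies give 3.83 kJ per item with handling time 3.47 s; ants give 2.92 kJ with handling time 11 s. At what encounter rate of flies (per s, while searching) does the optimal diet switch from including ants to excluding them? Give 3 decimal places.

0.091 per s

Drop ants once their profitability E₂/h₂ falls below the rate achievable on flies alone: E₂/h₂ = λE₁/(1 + λh₁).
Solve for λ: λE₁h₂ = E₂(1 + λh₁) → λ(E₁h₂ − E₂h₁) = E₂ → λ = E₂/(E₁h₂ − E₂h₁).
λ = 2.92/(3.83×11 − 2.92×3.47) = 2.92/32 = 0.09126 per s.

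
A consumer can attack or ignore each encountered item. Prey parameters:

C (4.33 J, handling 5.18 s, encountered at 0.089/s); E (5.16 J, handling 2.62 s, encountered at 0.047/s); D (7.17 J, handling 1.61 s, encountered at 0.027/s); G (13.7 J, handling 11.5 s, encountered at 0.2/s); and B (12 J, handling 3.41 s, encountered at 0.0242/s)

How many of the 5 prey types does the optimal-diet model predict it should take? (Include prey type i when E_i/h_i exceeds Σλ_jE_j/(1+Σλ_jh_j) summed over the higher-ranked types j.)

Profitabilities (E/h, J/s): D 4.45, B 3.52, E 1.97, G 1.19, C 0.836. Add prey in this order while the next type's profitability exceeds the intake rate on those already taken.
Rate on top 1: 0.1855. B: 3.52 > 0.1855 → include.
Rate on top 2: 0.4298. E: 1.97 > 0.4298 → include.
Rate on top 3: 0.5816. G: 1.19 > 0.5816 → include.
Rate on top 4: 0.9767. C: 0.836 < 0.9767 → exclude; stop.
Optimal diet: D, B, E, G — 4 of 5 types.

4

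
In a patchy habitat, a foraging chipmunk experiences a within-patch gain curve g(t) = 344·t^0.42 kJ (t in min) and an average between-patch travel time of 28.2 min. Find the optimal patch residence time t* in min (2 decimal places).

20.42 min

Maximise g(t)/(T+t): set derivative to zero → g'(t)(T+t) = g(t).
g'(t) = 0.42·344·t^-0.58. Setting 0.42·344·t^-0.58 = 344·t^0.42/(28.2+t) gives 0.42(28.2+t) = t, so 0.58·t = 0.42×28.2.
t* = 0.42×28.2/0.58 = 20.42 min.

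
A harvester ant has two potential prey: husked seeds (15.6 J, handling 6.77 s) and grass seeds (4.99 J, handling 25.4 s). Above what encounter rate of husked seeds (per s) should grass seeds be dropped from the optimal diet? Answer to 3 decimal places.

0.014 per s

Drop grass seeds once their profitability E₂/h₂ falls below the rate achievable on husked seeds alone: E₂/h₂ = λE₁/(1 + λh₁).
Solve for λ: λE₁h₂ = E₂(1 + λh₁) → λ(E₁h₂ − E₂h₁) = E₂ → λ = E₂/(E₁h₂ − E₂h₁).
λ = 4.99/(15.6×25.4 − 4.99×6.77) = 4.99/362.5 = 0.01377 per s.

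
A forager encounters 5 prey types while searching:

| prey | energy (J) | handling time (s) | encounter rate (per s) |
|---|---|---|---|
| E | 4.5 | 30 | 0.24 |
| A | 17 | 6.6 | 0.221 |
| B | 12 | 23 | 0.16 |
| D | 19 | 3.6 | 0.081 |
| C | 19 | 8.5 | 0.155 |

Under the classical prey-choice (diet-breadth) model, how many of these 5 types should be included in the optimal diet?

Rank by E/h (J/s): D 5.28, A 2.58, C 2.24, B 0.522, E 0.15. Include each in turn until the next type's E/h falls below the running intake rate.
Rate on top 1: 1.192. A: 2.58 > 1.192 → include.
Rate on top 2: 1.926. C: 2.24 > 1.926 → include.
Rate on top 3: 2.026. B: 0.522 < 2.026 → exclude; stop.
Optimal diet: D, A, C — 3 of 5 types.

3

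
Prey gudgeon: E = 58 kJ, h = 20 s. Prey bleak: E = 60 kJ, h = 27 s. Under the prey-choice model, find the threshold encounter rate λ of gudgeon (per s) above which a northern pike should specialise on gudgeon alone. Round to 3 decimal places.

Drop bleak once their profitability E₂/h₂ falls below the rate achievable on gudgeon alone: E₂/h₂ = λE₁/(1 + λh₁).
Solve for λ: λE₁h₂ = E₂(1 + λh₁) → λ(E₁h₂ − E₂h₁) = E₂ → λ = E₂/(E₁h₂ − E₂h₁).
λ = 60/(58×27 − 60×20) = 60/366 = 0.1639 per s.

0.164 per s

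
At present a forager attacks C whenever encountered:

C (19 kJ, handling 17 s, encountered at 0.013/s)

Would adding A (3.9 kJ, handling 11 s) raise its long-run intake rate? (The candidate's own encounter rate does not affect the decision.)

Current rate: (0.013×19)/(1 + 0.013×17) = 0.2023 kJ/s.
Profitability of A: 3.9/11 = 0.3545 kJ/s.
0.3545 > 0.2023, so adding A raises the average — include it.

Yes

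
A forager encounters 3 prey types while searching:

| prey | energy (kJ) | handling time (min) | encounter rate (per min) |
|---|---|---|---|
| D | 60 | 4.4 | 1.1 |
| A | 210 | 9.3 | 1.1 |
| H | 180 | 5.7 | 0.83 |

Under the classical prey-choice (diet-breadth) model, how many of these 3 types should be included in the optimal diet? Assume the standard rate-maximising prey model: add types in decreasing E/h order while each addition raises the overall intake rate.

E/h in descending order: H 31.6, A 22.6, D 13.6 kJ/min. The optimal diet is the largest prefix of this list for which every included type satisfies E_i/h_i > R on the types above it.
Rate on top 1: 26.07. A: 22.6 < 26.07 → exclude; stop.
Optimal diet: H — 1 of 3 types.

1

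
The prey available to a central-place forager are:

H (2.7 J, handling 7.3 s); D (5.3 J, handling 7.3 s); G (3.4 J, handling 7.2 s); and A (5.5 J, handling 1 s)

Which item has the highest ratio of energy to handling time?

A

In descending order of E/h:
A: 5.5/1 = 5.5 J/s
D: 5.3/7.3 = 0.726 J/s
G: 3.4/7.2 = 0.472 J/s
H: 2.7/7.3 = 0.37 J/s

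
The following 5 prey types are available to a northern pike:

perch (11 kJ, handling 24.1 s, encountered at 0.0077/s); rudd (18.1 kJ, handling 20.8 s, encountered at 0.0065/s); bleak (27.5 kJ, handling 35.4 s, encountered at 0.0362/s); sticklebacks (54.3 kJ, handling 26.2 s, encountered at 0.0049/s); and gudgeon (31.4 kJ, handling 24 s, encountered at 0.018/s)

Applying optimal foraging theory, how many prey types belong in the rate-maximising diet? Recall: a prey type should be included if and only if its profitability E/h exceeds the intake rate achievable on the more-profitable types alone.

Profitabilities (E/h, kJ/s): sticklebacks 2.07, gudgeon 1.31, rudd 0.87, bleak 0.777, perch 0.456. Add prey in this order while the next type's profitability exceeds the intake rate on those already taken.
Rate on top 1: 0.2358. gudgeon: 1.31 > 0.2358 → include.
Rate on top 2: 0.5327. rudd: 0.87 > 0.5327 → include.
Rate on top 3: 0.5596. bleak: 0.777 > 0.5596 → include.
Rate on top 4: 0.6531. perch: 0.456 < 0.6531 → exclude; stop.
Optimal diet: sticklebacks, gudgeon, rudd, bleak — 4 of 5 types.

4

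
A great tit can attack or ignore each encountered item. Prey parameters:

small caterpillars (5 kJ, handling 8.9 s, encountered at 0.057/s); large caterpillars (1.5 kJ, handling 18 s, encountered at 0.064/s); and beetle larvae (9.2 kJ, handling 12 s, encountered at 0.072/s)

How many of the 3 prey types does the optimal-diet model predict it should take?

Profitabilities (E/h, kJ/s): beetle larvae 0.767, small caterpillars 0.562, large caterpillars 0.0833. Add prey in this order while the next type's profitability exceeds the intake rate on those already taken.
Rate on top 1: 0.3554. small caterpillars: 0.562 > 0.3554 → include.
Rate on top 2: 0.3995. large caterpillars: 0.0833 < 0.3995 → exclude; stop.
Optimal diet: beetle larvae, small caterpillars — 2 of 3 types.

2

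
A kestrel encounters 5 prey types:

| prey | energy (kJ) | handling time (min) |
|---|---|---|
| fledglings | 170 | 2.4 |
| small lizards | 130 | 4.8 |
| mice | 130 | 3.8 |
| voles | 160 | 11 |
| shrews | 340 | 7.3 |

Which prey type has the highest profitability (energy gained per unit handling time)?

fledglings

In descending order of E/h:
fledglings: 170/2.4 = 70.8 kJ/min
shrews: 340/7.3 = 46.6 kJ/min
mice: 130/3.8 = 34.2 kJ/min
small lizards: 130/4.8 = 27.1 kJ/min
voles: 160/11 = 14.5 kJ/min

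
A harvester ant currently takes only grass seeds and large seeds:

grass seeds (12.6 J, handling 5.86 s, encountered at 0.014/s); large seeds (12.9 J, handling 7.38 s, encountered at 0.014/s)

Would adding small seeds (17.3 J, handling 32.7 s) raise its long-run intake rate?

Yes

Current rate: (0.014×12.6 + 0.014×12.9)/(1 + 0.014×5.86 + 0.014×7.38) = 0.3012 J/s.
small seeds: E/h = 17.3/32.7 = 0.5291 J/s.
0.5291 > 0.3012, so adding small seeds raises the average — include it.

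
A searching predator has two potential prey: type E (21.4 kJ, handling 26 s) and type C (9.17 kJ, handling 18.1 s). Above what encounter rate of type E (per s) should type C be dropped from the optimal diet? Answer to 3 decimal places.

0.062 per s

At the threshold, the rate on type E alone equals the profitability of type C: λ·21.4/(1 + λ·26) = 9.17/18.1 = 0.5066.
Rearranging, λ(21.4 − 0.5066×26) = 0.5066, so λ = 0.5066/8.228 = 0.06158 per s.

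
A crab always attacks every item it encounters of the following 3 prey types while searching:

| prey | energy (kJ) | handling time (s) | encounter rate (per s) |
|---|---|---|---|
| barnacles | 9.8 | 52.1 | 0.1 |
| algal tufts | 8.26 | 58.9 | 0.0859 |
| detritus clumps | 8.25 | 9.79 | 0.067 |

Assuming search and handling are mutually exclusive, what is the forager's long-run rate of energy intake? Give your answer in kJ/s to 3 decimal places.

0.188 kJ/s

R = (0.1×9.8 + 0.0859×8.26 + 0.067×8.25) / (1 + 0.1×52.1 + 0.0859×58.9 + 0.067×9.79) = 2.242/11.93 = 0.188 kJ/s.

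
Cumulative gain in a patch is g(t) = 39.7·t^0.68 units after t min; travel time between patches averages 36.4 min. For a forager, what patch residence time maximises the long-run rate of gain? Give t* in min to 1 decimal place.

77.4 min

By the marginal value theorem, leave when the instantaneous gain rate g'(t) equals the habitat-wide average g(t)/(T + t).
g'(t) = 0.68·39.7·t^-0.32. Setting 0.68·39.7·t^-0.32 = 39.7·t^0.68/(36.4+t) gives 0.68(36.4+t) = t, so 0.32·t = 0.68×36.4.
t* = 0.68×36.4/0.32 = 77.35 min.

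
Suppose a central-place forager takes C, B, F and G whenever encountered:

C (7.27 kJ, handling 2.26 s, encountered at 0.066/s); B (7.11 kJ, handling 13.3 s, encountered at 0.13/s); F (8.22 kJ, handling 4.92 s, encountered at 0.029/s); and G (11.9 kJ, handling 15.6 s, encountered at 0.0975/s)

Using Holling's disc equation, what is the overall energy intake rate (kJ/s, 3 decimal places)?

0.617 kJ/s

Energy encountered per unit search time: 0.066×7.27 + 0.13×7.11 + 0.029×8.22 + 0.0975×11.9 = 2.803 kJ/s.
Handling time per unit search time: 0.066×2.26 + 0.13×13.3 + 0.029×4.92 + 0.0975×15.6 = 3.542.
Rate = 2.803/(1 + 3.542) = 0.6171 kJ/s.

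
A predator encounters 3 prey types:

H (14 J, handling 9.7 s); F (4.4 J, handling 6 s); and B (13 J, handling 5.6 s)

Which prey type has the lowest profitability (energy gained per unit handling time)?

Profitability E/h (J/s): H = 14/9.7 = 1.44, F = 4.4/6 = 0.733, B = 13/5.6 = 2.32.
Ranked: B > H > F.

F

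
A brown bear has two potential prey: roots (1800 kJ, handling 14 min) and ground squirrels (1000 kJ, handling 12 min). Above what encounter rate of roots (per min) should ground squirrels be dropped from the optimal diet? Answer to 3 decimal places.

At the threshold, the rate on roots alone equals the profitability of ground squirrels: λ·1800/(1 + λ·14) = 1000/12 = 83.33.
Rearranging, λ(1800 − 83.33×14) = 83.33, so λ = 83.33/633.3 = 0.1316 per min.

0.132 per min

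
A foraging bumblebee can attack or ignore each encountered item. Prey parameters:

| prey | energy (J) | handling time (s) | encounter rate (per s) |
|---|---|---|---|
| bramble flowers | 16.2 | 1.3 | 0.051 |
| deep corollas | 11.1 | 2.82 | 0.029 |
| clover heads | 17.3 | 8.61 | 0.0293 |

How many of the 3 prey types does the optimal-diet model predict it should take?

3

Rank by E/h (J/s): bramble flowers 12.5, deep corollas 3.94, clover heads 2.01. Include each in turn until the next type's E/h falls below the running intake rate.
Rate on top 1: 0.7748. deep corollas: 3.94 > 0.7748 → include.
Rate on top 2: 1. clover heads: 2.01 > 1 → include.
Optimal diet: bramble flowers, deep corollas, clover heads — 3 of 3 types.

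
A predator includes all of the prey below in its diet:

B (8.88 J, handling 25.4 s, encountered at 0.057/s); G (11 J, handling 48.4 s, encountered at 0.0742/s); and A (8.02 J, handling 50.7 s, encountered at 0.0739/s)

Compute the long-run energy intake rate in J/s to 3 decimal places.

0.196 J/s

R = (0.057×8.88 + 0.0742×11 + 0.0739×8.02) / (1 + 0.057×25.4 + 0.0742×48.4 + 0.0739×50.7) = 1.915/9.786 = 0.1957 J/s.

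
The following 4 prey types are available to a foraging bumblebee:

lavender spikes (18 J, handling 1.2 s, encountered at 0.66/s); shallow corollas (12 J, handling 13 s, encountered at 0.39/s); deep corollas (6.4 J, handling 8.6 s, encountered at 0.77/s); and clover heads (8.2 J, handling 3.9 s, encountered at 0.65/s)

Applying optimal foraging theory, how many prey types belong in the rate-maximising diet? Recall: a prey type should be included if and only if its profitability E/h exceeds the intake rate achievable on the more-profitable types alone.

1

Profitabilities (E/h, J/s): lavender spikes 15, clover heads 2.1, shallow corollas 0.923, deep corollas 0.744. Add prey in this order while the next type's profitability exceeds the intake rate on those already taken.
Rate on top 1: 6.629. clover heads: 2.1 < 6.629 → exclude; stop.
Optimal diet: lavender spikes — 1 of 4 types.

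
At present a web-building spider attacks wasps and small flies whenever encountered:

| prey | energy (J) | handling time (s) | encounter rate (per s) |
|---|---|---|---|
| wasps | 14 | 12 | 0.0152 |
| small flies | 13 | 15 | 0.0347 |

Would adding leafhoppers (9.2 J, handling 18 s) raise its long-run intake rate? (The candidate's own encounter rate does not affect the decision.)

Yes

On wasps and small flies alone, R = ΣλE/(1+Σλh) = 0.6639/1.703 = 0.3899 J/s.
leafhoppers: E/h = 9.2/18 = 0.5111 J/s.
Since 0.5111 > R, including leafhoppers increases the long-run rate.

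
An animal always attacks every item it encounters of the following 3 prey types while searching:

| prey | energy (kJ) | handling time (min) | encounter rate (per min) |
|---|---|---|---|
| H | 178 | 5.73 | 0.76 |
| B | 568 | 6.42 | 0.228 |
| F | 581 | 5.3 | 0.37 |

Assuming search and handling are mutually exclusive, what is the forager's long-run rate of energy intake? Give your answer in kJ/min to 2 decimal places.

54.64 kJ/min

R = Σλ_iE_i / (1 + Σλ_ih_i)
Numerator: 0.76×178 + 0.228×568 + 0.37×581 = 479.8
Denominator: 1 + 0.76×5.73 + 0.228×6.42 + 0.37×5.3 = 8.78
R = 479.8/8.78 = 54.64 kJ/min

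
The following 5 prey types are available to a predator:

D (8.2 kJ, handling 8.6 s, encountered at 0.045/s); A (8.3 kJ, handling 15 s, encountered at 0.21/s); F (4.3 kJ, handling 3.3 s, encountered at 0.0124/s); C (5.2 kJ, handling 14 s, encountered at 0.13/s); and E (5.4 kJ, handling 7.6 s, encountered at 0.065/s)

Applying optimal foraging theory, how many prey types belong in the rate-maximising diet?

E/h in descending order: F 1.3, D 0.953, E 0.711, A 0.553, C 0.371 kJ/s. The optimal diet is the largest prefix of this list for which every included type satisfies E_i/h_i > R on the types above it.
Rate on top 1: 0.05122. D: 0.953 > 0.05122 → include.
Rate on top 2: 0.2958. E: 0.711 > 0.2958 → include.
Rate on top 3: 0.4024. A: 0.553 > 0.4024 → include.
Rate on top 4: 0.4961. C: 0.371 < 0.4961 → exclude; stop.
Optimal diet: F, D, E, A — 4 of 5 types.

4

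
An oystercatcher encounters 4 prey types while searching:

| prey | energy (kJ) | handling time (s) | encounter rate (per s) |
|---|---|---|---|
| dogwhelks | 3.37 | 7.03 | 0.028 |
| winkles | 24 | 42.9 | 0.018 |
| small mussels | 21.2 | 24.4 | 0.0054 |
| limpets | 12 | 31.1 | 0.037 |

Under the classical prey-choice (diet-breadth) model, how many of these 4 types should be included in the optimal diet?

Rank by E/h (kJ/s): small mussels 0.869, winkles 0.559, dogwhelks 0.479, limpets 0.386. Include each in turn until the next type's E/h falls below the running intake rate.
Rate on top 1: 0.1012. winkles: 0.559 > 0.1012 → include.
Rate on top 2: 0.287. dogwhelks: 0.479 > 0.287 → include.
Rate on top 3: 0.305. limpets: 0.386 > 0.305 → include.
Optimal diet: small mussels, winkles, dogwhelks, limpets — 4 of 4 types.

4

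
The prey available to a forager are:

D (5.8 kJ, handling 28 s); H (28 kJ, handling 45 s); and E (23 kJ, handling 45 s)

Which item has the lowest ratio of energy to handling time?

In descending order of E/h:
H: 28/45 = 0.622 kJ/s
E: 23/45 = 0.511 kJ/s
D: 5.8/28 = 0.207 kJ/s

D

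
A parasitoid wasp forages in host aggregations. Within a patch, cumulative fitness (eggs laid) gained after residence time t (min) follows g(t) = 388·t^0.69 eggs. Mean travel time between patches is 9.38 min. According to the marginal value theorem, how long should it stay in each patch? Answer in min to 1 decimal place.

20.9 min

By the marginal value theorem, leave when the instantaneous gain rate g'(t) equals the habitat-wide average g(t)/(T + t).
g'(t) = 0.69·388·t^-0.31. Setting 0.69·388·t^-0.31 = 388·t^0.69/(9.38+t) gives 0.69(9.38+t) = t, so 0.31·t = 0.69×9.38.
t* = 0.69×9.38/0.31 = 20.88 min.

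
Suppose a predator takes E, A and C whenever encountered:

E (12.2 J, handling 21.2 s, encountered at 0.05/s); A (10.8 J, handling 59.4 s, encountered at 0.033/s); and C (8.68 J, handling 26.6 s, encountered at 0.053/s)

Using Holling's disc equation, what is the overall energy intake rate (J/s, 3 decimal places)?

R = Σλ_iE_i / (1 + Σλ_ih_i)
Numerator: 0.05×12.2 + 0.033×10.8 + 0.053×8.68 = 1.426
Denominator: 1 + 0.05×21.2 + 0.033×59.4 + 0.053×26.6 = 5.43
R = 1.426/5.43 = 0.2627 J/s

0.263 J/s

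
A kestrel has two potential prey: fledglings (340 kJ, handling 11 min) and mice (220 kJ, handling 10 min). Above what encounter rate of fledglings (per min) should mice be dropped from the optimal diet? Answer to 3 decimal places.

0.224 per min

Drop mice once their profitability E₂/h₂ falls below the rate achievable on fledglings alone: E₂/h₂ = λE₁/(1 + λh₁).
Solve for λ: λE₁h₂ = E₂(1 + λh₁) → λ(E₁h₂ − E₂h₁) = E₂ → λ = E₂/(E₁h₂ − E₂h₁).
λ = 220/(340×10 − 220×11) = 220/980 = 0.2245 per min.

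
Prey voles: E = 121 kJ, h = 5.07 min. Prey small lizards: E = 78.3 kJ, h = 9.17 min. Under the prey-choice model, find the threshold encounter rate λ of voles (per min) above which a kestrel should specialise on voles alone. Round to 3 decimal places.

At the threshold, the rate on voles alone equals the profitability of small lizards: λ·121/(1 + λ·5.07) = 78.3/9.17 = 8.539.
Rearranging, λ(121 − 8.539×5.07) = 8.539, so λ = 8.539/77.71 = 0.1099 per min.

0.110 per min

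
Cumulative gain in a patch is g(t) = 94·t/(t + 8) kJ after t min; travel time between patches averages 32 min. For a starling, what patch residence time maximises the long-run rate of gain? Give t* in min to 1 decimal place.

Maximise g(t)/(T+t): set derivative to zero → g'(t)(T+t) = g(t).
g'(t) = 94·8/(t + 8)². Setting 94·8/(t+8)² = 94t/[(t+8)(32+t)] gives 8(32+t) = t(t+8), so t² = 8×32 = 256.
t* = √256 = 16 min.

16.0 min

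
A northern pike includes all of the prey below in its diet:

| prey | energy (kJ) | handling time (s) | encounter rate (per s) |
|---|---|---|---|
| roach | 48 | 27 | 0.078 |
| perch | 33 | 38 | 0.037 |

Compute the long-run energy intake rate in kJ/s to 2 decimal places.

1.10 kJ/s

R = (0.078×48 + 0.037×33) / (1 + 0.078×27 + 0.037×38) = 4.965/4.512 = 1.1 kJ/s.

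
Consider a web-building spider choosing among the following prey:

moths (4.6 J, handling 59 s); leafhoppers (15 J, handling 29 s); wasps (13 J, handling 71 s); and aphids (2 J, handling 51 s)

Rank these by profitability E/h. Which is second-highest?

In descending order of E/h:
leafhoppers: 15/29 = 0.517 J/s
wasps: 13/71 = 0.183 J/s
moths: 4.6/59 = 0.078 J/s
aphids: 2/51 = 0.0392 J/s

wasps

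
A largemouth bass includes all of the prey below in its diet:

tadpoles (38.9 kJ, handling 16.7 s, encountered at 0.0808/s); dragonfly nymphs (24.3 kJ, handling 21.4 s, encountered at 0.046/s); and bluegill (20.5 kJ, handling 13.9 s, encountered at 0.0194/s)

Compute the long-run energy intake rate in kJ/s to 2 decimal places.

Energy encountered per unit search time: 0.0808×38.9 + 0.046×24.3 + 0.0194×20.5 = 4.659 kJ/s.
Handling time per unit search time: 0.0808×16.7 + 0.046×21.4 + 0.0194×13.9 = 2.603.
Rate = 4.659/(1 + 2.603) = 1.293 kJ/s.

1.29 kJ/s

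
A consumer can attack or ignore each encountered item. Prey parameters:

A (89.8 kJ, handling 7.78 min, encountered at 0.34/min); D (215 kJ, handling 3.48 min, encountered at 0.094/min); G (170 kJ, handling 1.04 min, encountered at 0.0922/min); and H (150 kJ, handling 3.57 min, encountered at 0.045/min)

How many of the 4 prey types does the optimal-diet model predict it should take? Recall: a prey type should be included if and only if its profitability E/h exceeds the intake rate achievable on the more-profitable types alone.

E/h in descending order: G 163, D 61.8, H 42, A 11.5 kJ/min. The optimal diet is the largest prefix of this list for which every included type satisfies E_i/h_i > R on the types above it.
Rate on top 1: 14.3. D: 61.8 > 14.3 → include.
Rate on top 2: 25.22. H: 42 > 25.22 → include.
Rate on top 3: 26.92. A: 11.5 < 26.92 → exclude; stop.
Optimal diet: G, D, H — 3 of 4 types.

3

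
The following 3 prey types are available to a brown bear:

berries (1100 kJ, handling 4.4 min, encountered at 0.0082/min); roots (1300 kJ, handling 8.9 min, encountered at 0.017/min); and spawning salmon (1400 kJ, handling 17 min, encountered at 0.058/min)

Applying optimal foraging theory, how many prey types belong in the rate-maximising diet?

Profitabilities (E/h, kJ/min): berries 250, roots 146, spawning salmon 82.4. Add prey in this order while the next type's profitability exceeds the intake rate on those already taken.
Rate on top 1: 8.706. roots: 146 > 8.706 → include.
Rate on top 2: 26.21. spawning salmon: 82.4 > 26.21 → include.
Optimal diet: berries, roots, spawning salmon — 3 of 3 types.

3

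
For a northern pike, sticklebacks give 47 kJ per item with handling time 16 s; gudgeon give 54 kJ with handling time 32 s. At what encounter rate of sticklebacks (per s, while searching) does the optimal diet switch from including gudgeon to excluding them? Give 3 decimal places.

0.084 per s

At the threshold, the rate on sticklebacks alone equals the profitability of gudgeon: λ·47/(1 + λ·16) = 54/32 = 1.688.
Rearranging, λ(47 − 1.688×16) = 1.688, so λ = 1.688/20 = 0.08438 per s.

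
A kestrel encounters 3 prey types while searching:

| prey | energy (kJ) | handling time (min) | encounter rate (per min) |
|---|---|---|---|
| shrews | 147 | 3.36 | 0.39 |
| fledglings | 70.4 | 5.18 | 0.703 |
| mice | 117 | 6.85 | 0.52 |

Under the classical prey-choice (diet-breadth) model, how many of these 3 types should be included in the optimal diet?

Rank by E/h (kJ/min): shrews 43.8, mice 17.1, fledglings 13.6. Include each in turn until the next type's E/h falls below the running intake rate.
Rate on top 1: 24.81. mice: 17.1 < 24.81 → exclude; stop.
Optimal diet: shrews — 1 of 3 types.

1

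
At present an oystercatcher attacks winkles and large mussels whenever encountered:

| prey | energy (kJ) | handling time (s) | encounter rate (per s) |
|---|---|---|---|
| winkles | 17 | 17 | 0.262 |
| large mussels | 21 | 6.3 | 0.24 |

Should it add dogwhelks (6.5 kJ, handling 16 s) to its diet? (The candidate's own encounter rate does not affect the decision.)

No

On winkles and large mussels alone, R = ΣλE/(1+Σλh) = 9.494/6.966 = 1.363 kJ/s.
dogwhelks: E/h = 6.5/16 = 0.4062 kJ/s.
Since 0.4062 < R, time spent handling dogwhelks is better spent searching.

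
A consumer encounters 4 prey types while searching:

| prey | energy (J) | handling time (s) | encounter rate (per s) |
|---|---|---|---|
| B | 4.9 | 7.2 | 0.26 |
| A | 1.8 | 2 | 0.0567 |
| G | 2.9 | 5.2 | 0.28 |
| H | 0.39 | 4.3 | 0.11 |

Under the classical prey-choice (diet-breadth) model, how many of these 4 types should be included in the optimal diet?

Rank by E/h (J/s): A 0.9, B 0.681, G 0.558, H 0.0907. Include each in turn until the next type's E/h falls below the running intake rate.
Rate on top 1: 0.09167. B: 0.681 > 0.09167 → include.
Rate on top 2: 0.4609. G: 0.558 > 0.4609 → include.
Rate on top 3: 0.4927. H: 0.0907 < 0.4927 → exclude; stop.
Optimal diet: A, B, G — 3 of 4 types.

3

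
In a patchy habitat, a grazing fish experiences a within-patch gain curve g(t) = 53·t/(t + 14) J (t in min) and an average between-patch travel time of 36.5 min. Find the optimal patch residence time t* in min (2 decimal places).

22.61 min

Maximise g(t)/(T+t): set derivative to zero → g'(t)(T+t) = g(t).
g'(t) = 53·14/(t + 14)². Setting 53·14/(t+14)² = 53t/[(t+14)(36.5+t)] gives 14(36.5+t) = t(t+14), so t² = 14×36.5 = 511.
t* = √511 = 22.61 min.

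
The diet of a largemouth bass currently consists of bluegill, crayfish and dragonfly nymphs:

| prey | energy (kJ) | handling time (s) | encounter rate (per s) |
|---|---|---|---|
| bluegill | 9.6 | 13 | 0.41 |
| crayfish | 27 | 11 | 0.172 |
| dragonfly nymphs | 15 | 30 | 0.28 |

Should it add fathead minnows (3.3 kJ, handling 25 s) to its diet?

Intake rate on the current diet: R = (0.41×9.6 + 0.172×27 + 0.28×15) / (1 + 0.41×13 + 0.172×11 + 0.28×30) = 12.78/16.62 = 0.7689 kJ/s.
Profitability of fathead minnows: 3.3/25 = 0.132 kJ/s.
Since 0.132 < R, time spent handling fathead minnows is better spent searching.

No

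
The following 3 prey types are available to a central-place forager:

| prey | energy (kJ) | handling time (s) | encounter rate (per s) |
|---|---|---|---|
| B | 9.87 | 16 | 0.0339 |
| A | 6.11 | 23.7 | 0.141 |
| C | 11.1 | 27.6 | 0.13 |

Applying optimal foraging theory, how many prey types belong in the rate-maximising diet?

Profitabilities (E/h, kJ/s): B 0.617, C 0.402, A 0.258. Add prey in this order while the next type's profitability exceeds the intake rate on those already taken.
Rate on top 1: 0.2169. C: 0.402 > 0.2169 → include.
Rate on top 2: 0.3465. A: 0.258 < 0.3465 → exclude; stop.
Optimal diet: B, C — 2 of 3 types.

2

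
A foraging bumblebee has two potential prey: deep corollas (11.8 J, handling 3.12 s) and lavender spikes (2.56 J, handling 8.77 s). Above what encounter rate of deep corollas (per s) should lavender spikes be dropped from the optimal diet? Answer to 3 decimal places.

0.027 per s

Drop lavender spikes once their profitability E₂/h₂ falls below the rate achievable on deep corollas alone: E₂/h₂ = λE₁/(1 + λh₁).
Solve for λ: λE₁h₂ = E₂(1 + λh₁) → λ(E₁h₂ − E₂h₁) = E₂ → λ = E₂/(E₁h₂ − E₂h₁).
λ = 2.56/(11.8×8.77 − 2.56×3.12) = 2.56/95.5 = 0.02681 per s.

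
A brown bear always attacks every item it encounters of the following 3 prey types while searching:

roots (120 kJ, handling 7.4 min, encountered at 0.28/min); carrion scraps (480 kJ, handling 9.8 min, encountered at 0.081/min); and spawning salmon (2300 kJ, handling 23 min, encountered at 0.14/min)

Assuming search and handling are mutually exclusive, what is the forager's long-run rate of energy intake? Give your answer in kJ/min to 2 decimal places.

Energy encountered per unit search time: 0.28×120 + 0.081×480 + 0.14×2300 = 394.5 kJ/min.
Handling time per unit search time: 0.28×7.4 + 0.081×9.8 + 0.14×23 = 6.086.
Rate = 394.5/(1 + 6.086) = 55.67 kJ/min.

55.67 kJ/min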